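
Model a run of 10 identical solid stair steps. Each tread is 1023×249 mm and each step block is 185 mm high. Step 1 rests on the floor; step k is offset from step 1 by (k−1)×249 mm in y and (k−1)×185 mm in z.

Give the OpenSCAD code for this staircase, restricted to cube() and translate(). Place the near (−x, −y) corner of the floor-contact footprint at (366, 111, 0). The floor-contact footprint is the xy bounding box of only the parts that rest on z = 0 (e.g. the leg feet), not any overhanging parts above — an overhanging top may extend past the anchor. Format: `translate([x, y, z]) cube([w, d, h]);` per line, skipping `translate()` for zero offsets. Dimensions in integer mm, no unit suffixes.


translate([366, 111, 0]) cube([1023, 249, 185]);
translate([366, 360, 185]) cube([1023, 249, 185]);
translate([366, 609, 370]) cube([1023, 249, 185]);
translate([366, 858, 555]) cube([1023, 249, 185]);
translate([366, 1107, 740]) cube([1023, 249, 185]);
translate([366, 1356, 925]) cube([1023, 249, 185]);
translate([366, 1605, 1110]) cube([1023, 249, 185]);
translate([366, 1854, 1295]) cube([1023, 249, 185]);
translate([366, 2103, 1480]) cube([1023, 249, 185]);
translate([366, 2352, 1665]) cube([1023, 249, 185]);


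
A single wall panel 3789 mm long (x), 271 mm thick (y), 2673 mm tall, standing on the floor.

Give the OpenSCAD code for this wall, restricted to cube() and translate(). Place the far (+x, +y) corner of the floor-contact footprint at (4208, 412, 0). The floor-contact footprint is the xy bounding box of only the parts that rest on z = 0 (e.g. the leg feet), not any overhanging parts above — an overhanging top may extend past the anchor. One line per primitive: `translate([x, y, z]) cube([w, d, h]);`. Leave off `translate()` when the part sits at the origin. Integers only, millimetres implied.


translate([419, 141, 0]) cube([3789, 271, 2673]);


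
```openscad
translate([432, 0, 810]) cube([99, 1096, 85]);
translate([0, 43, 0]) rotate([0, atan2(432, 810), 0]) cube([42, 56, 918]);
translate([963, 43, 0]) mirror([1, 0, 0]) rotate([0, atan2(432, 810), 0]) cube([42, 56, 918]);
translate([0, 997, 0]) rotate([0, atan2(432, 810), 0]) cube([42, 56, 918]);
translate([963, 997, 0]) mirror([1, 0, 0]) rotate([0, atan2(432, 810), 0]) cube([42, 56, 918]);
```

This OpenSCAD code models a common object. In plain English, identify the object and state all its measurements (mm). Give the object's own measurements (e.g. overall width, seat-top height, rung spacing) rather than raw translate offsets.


A sawhorse. A 99×1096×85 mm beam (x, y, z) sits on two A-frame leg pairs. Each pair is two raked legs of 42×56 mm section (56 mm along y) splaying symmetrically in x. Each leg rises 810 mm vertically over 432 mm of horizontal reach and is 918 mm long along its own axis. Every leg's outer bottom edge rests on the floor and its outer top edge meets a bottom edge of the beam — the left legs (tilting toward +x) meet the beam's −x bottom edge, the right legs (their mirror images, tilting toward −x) meet its +x bottom edge — so the leg tops tuck under the beam, the beam's underside is 810 mm above the floor, and the feet are 963 mm apart outside-to-outside with the beam centred between them. The two leg pairs are set in 43 mm from either end of the beam.


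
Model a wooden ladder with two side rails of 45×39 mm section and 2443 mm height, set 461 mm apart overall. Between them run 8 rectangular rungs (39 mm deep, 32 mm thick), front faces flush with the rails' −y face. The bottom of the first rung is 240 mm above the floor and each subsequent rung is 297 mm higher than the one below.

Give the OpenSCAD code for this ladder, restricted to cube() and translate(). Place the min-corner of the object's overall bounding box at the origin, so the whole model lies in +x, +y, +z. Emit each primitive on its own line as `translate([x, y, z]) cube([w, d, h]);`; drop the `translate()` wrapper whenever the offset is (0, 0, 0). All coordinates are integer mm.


cube([45, 39, 2443]);
translate([416, 0, 0]) cube([45, 39, 2443]);
translate([45, 0, 240]) cube([371, 39, 32]);
translate([45, 0, 537]) cube([371, 39, 32]);
translate([45, 0, 834]) cube([371, 39, 32]);
translate([45, 0, 1131]) cube([371, 39, 32]);
translate([45, 0, 1428]) cube([371, 39, 32]);
translate([45, 0, 1725]) cube([371, 39, 32]);
translate([45, 0, 2022]) cube([371, 39, 32]);
translate([45, 0, 2319]) cube([371, 39, 32]);


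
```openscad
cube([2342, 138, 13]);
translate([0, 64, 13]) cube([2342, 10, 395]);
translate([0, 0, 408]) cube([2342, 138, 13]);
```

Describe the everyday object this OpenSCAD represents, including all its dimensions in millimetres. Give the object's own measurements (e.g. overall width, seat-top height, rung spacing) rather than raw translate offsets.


An I-beam lying along x, 2342 mm long. Overall section height 421 mm. Two flanges 138 mm wide (y) and 13 mm thick, one on the floor and one at the top; a web 10 mm thick runs between them, centred on the flange width.


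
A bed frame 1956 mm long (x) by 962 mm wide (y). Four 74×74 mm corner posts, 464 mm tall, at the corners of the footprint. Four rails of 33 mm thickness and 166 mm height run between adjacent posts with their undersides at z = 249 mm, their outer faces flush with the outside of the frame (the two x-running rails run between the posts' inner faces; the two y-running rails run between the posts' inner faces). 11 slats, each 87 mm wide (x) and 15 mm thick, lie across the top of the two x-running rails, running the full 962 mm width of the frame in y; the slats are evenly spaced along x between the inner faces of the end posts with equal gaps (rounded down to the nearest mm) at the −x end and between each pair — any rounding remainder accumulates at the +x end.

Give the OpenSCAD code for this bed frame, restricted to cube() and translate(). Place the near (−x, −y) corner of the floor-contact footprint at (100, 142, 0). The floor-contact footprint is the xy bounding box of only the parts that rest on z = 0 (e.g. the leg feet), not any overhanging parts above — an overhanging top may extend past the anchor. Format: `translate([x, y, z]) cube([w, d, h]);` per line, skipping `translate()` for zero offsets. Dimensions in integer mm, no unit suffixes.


translate([100, 142, 0]) cube([74, 74, 464]);
translate([100, 1030, 0]) cube([74, 74, 464]);
translate([1982, 142, 0]) cube([74, 74, 464]);
translate([1982, 1030, 0]) cube([74, 74, 464]);
translate([174, 142, 249]) cube([1808, 33, 166]);
translate([174, 1071, 249]) cube([1808, 33, 166]);
translate([100, 216, 249]) cube([33, 814, 166]);
translate([2023, 216, 249]) cube([33, 814, 166]);
translate([244, 142, 415]) cube([87, 962, 15]);
translate([401, 142, 415]) cube([87, 962, 15]);
translate([558, 142, 415]) cube([87, 962, 15]);
translate([715, 142, 415]) cube([87, 962, 15]);
translate([872, 142, 415]) cube([87, 962, 15]);
translate([1029, 142, 415]) cube([87, 962, 15]);
translate([1186, 142, 415]) cube([87, 962, 15]);
translate([1343, 142, 415]) cube([87, 962, 15]);
translate([1500, 142, 415]) cube([87, 962, 15]);
translate([1657, 142, 415]) cube([87, 962, 15]);
translate([1814, 142, 415]) cube([87, 962, 15]);


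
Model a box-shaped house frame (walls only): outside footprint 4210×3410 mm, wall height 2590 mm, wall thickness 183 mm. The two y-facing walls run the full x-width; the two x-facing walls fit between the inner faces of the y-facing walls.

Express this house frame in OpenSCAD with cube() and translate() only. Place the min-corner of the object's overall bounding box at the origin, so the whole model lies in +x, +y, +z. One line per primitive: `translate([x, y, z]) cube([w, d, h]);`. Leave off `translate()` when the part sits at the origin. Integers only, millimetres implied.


cube([4210, 183, 2590]);
translate([0, 3227, 0]) cube([4210, 183, 2590]);
translate([0, 183, 0]) cube([183, 3044, 2590]);
translate([4027, 183, 0]) cube([183, 3044, 2590]);


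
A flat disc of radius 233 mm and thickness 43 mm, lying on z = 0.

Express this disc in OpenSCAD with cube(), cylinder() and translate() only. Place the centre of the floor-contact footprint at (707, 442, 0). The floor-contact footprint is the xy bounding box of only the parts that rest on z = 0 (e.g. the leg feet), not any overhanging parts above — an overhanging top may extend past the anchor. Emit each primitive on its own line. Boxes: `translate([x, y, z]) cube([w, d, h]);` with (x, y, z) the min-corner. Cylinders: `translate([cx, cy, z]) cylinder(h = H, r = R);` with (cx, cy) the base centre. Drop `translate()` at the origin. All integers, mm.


translate([707, 442, 0]) cylinder(h = 43, r = 233);


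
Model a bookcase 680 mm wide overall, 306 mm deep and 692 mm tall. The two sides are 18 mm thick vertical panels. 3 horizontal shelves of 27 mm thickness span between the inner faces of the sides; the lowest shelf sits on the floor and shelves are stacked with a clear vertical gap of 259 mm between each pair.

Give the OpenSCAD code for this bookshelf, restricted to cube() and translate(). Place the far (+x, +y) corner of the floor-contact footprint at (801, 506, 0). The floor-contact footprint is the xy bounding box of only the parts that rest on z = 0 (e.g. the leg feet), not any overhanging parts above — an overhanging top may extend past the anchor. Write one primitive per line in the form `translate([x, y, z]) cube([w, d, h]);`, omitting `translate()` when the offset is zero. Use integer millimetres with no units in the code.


translate([121, 200, 0]) cube([18, 306, 692]);
translate([783, 200, 0]) cube([18, 306, 692]);
translate([139, 200, 0]) cube([644, 306, 27]);
translate([139, 200, 286]) cube([644, 306, 27]);
translate([139, 200, 572]) cube([644, 306, 27]);


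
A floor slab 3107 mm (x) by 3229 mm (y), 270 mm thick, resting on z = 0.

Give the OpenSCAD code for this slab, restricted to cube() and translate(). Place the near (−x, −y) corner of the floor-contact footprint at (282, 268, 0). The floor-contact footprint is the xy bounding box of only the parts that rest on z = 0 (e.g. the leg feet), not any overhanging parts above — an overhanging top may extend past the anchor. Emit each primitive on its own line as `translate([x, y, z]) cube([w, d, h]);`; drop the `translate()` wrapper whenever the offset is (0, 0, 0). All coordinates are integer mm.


translate([282, 268, 0]) cube([3107, 3229, 270]);


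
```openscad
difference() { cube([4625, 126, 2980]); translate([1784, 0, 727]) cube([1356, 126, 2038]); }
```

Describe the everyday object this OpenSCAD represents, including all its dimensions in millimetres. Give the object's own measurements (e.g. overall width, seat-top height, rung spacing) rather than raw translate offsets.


A wall 4625 mm long (x), 126 mm thick (y), 2980 mm tall, with a rectangular window opening cut through it. The opening is 1356 mm wide and 2038 mm tall; its sill is at z = 727 mm and its near (−x) edge is 1784 mm from the wall's −x end. The opening passes through the full wall thickness.


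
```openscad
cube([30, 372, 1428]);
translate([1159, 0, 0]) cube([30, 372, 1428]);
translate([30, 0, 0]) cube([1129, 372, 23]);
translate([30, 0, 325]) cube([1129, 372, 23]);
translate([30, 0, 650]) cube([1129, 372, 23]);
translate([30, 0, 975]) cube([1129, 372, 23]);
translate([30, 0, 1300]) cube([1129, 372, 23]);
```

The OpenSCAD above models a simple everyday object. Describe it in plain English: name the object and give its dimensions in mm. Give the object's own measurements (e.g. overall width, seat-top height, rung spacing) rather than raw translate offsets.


An open bookshelf. Two side panels, each 30 mm thick, 372 mm deep and 1428 mm tall, stand 1189 mm apart (outside-to-outside). Between them sit 5 shelves, each 23 mm thick and 372 mm deep, spanning the full gap between the sides. The bottom shelf rests on the floor (its underside at z = 0) and the clear gap between one shelf's top and the next shelf's underside is 302 mm.


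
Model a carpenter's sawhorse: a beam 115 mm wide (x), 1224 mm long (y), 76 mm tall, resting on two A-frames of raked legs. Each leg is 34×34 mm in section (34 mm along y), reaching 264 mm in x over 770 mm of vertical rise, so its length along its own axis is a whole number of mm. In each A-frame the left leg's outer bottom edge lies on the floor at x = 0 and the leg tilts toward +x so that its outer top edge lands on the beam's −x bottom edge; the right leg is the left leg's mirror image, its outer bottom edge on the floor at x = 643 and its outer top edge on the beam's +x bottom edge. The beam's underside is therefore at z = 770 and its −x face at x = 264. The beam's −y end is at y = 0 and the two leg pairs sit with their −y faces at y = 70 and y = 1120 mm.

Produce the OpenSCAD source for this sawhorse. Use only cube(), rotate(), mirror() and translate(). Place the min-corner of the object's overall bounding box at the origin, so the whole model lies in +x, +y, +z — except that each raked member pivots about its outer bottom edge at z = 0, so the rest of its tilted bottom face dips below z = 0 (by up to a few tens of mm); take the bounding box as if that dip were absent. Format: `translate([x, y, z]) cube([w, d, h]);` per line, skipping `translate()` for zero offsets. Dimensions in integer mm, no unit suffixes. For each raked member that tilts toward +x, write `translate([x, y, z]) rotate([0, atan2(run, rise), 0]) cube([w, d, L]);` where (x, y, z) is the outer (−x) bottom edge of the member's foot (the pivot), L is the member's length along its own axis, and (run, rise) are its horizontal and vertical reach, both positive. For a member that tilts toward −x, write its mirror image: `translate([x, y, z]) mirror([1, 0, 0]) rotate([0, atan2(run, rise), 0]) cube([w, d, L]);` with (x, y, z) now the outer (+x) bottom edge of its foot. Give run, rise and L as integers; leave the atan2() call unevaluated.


translate([264, 0, 770]) cube([115, 1224, 76]);
translate([0, 70, 0]) rotate([0, atan2(264, 770), 0]) cube([34, 34, 814]);
translate([643, 70, 0]) mirror([1, 0, 0]) rotate([0, atan2(264, 770), 0]) cube([34, 34, 814]);
translate([0, 1120, 0]) rotate([0, atan2(264, 770), 0]) cube([34, 34, 814]);
translate([643, 1120, 0]) mirror([1, 0, 0]) rotate([0, atan2(264, 770), 0]) cube([34, 34, 814]);


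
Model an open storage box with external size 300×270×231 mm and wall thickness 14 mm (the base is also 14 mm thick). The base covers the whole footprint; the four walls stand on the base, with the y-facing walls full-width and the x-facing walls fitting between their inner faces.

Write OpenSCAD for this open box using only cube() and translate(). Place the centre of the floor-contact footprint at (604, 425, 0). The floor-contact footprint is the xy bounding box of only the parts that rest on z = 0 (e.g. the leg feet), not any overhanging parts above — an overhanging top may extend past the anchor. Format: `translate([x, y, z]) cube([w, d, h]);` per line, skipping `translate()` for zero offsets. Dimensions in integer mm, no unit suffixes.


translate([454, 290, 0]) cube([300, 270, 14]);
translate([454, 290, 14]) cube([300, 14, 217]);
translate([454, 546, 14]) cube([300, 14, 217]);
translate([454, 304, 14]) cube([14, 242, 217]);
translate([740, 304, 14]) cube([14, 242, 217]);


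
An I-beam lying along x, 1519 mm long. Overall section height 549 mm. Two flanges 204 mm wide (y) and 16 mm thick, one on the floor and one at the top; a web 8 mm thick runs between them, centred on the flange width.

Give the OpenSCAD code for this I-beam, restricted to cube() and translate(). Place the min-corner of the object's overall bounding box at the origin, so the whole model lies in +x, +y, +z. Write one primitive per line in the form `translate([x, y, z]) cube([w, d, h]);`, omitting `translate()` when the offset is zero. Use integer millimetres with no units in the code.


cube([1519, 204, 16]);
translate([0, 98, 16]) cube([1519, 8, 517]);
translate([0, 0, 533]) cube([1519, 204, 16]);


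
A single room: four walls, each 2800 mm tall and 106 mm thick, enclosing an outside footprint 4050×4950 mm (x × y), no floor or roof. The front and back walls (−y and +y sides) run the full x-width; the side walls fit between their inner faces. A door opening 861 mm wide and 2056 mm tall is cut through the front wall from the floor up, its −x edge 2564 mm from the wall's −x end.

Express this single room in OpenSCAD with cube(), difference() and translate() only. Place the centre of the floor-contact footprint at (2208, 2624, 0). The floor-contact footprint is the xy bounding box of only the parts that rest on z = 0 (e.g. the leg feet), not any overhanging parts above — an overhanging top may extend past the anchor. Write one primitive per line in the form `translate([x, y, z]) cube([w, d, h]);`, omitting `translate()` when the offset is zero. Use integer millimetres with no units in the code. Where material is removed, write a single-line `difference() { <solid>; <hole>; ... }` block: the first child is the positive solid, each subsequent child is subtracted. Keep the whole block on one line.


difference() { translate([183, 149, 0]) cube([4050, 106, 2800]); translate([2747, 149, 0]) cube([861, 106, 2056]); }
translate([183, 4993, 0]) cube([4050, 106, 2800]);
translate([183, 255, 0]) cube([106, 4738, 2800]);
translate([4127, 255, 0]) cube([106, 4738, 2800]);


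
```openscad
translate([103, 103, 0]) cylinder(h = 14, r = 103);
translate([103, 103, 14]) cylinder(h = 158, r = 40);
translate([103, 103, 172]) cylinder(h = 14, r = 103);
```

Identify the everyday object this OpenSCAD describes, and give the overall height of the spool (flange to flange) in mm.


A spool. The overall height is 186 mm.

Three coaxial cylinders, large–small–large — a spool. Two 14 mm flanges and a 158 mm core give 14 + 158 + 14 = 186 mm.


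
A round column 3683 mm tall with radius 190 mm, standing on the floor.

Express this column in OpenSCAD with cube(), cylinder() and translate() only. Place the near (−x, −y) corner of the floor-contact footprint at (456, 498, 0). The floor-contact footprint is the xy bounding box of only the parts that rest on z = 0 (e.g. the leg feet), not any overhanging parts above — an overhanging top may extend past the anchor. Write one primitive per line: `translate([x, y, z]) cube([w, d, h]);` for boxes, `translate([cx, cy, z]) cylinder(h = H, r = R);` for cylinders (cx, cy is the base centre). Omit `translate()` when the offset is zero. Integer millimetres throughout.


translate([646, 688, 0]) cylinder(h = 3683, r = 190);


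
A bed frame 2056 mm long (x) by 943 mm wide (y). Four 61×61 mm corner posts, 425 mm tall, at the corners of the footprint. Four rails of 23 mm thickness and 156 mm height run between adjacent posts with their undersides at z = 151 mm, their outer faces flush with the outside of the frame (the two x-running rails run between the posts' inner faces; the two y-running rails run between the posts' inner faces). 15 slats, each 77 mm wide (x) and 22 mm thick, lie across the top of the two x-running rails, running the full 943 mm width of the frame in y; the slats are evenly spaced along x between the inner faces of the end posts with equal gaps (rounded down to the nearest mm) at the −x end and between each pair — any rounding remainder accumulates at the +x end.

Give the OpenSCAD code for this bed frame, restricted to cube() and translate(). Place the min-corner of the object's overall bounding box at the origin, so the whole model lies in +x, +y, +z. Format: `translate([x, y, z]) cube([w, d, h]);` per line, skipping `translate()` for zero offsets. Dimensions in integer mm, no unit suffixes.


// slat z = rail_z + rail_h = 151 + 156 = 307
// slat gap = ⌊(1934 − 15·77) / 16⌋ = 48
cube([61, 61, 425]);
translate([0, 882, 0]) cube([61, 61, 425]);
translate([1995, 0, 0]) cube([61, 61, 425]);
translate([1995, 882, 0]) cube([61, 61, 425]);
translate([61, 0, 151]) cube([1934, 23, 156]);
translate([61, 920, 151]) cube([1934, 23, 156]);
translate([0, 61, 151]) cube([23, 821, 156]);
translate([2033, 61, 151]) cube([23, 821, 156]);
translate([109, 0, 307]) cube([77, 943, 22]);
translate([234, 0, 307]) cube([77, 943, 22]);
translate([359, 0, 307]) cube([77, 943, 22]);
translate([484, 0, 307]) cube([77, 943, 22]);
translate([609, 0, 307]) cube([77, 943, 22]);
translate([734, 0, 307]) cube([77, 943, 22]);
translate([859, 0, 307]) cube([77, 943, 22]);
translate([984, 0, 307]) cube([77, 943, 22]);
translate([1109, 0, 307]) cube([77, 943, 22]);
translate([1234, 0, 307]) cube([77, 943, 22]);
translate([1359, 0, 307]) cube([77, 943, 22]);
translate([1484, 0, 307]) cube([77, 943, 22]);
translate([1609, 0, 307]) cube([77, 943, 22]);
translate([1734, 0, 307]) cube([77, 943, 22]);
translate([1859, 0, 307]) cube([77, 943, 22]);


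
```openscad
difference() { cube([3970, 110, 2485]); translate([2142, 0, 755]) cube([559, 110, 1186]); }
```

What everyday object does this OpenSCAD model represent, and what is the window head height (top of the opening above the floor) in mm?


A wall with a window opening. The window head height is 1941 mm.

A wall with a rectangular opening subtracted — a window. Sill at z = 755, opening 1186 mm tall, so the head is at 755 + 1186 = 1941 mm.


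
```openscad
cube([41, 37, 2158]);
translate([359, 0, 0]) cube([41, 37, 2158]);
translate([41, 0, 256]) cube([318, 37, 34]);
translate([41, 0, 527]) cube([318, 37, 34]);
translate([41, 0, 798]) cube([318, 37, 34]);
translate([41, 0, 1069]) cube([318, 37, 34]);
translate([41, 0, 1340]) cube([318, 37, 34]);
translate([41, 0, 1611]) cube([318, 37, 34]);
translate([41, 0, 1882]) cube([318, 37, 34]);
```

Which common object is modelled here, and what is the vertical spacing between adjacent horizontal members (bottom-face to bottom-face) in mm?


A ladder. The rung spacing is 271 mm.

Two tall 41×37 posts with 7 short bars between them — a ladder. Adjacent rungs sit at z = 256 and z = 527, so the spacing is 527 − 256 = 271 mm.


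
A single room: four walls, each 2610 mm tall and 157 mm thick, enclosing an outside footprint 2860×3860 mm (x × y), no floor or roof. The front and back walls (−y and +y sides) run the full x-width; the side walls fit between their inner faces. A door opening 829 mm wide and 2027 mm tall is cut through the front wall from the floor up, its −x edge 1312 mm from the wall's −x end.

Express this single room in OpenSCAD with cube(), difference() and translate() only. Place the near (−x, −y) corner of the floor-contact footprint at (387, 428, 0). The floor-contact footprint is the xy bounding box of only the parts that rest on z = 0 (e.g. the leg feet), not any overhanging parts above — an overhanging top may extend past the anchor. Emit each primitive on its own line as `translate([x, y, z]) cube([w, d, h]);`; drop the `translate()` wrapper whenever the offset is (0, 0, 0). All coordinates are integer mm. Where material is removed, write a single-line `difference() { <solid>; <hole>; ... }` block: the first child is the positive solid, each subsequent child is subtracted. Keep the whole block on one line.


difference() { translate([387, 428, 0]) cube([2860, 157, 2610]); translate([1699, 428, 0]) cube([829, 157, 2027]); }
translate([387, 4131, 0]) cube([2860, 157, 2610]);
translate([387, 585, 0]) cube([157, 3546, 2610]);
translate([3090, 585, 0]) cube([157, 3546, 2610]);


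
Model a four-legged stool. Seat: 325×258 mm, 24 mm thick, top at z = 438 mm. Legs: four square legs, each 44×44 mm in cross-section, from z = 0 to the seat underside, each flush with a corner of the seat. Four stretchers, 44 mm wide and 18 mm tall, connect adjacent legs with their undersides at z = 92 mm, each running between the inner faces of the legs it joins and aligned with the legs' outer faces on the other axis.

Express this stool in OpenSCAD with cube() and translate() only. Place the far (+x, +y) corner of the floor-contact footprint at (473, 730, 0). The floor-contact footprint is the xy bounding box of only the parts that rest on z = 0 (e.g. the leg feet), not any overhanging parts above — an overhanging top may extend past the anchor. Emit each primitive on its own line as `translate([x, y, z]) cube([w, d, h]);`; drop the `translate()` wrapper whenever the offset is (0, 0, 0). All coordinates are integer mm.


translate([148, 472, 414]) cube([325, 258, 24]);
translate([148, 472, 0]) cube([44, 44, 414]);
translate([429, 472, 0]) cube([44, 44, 414]);
translate([148, 686, 0]) cube([44, 44, 414]);
translate([429, 686, 0]) cube([44, 44, 414]);
translate([192, 472, 92]) cube([237, 44, 18]);
translate([192, 686, 92]) cube([237, 44, 18]);
translate([148, 516, 92]) cube([44, 170, 18]);
translate([429, 516, 92]) cube([44, 170, 18]);


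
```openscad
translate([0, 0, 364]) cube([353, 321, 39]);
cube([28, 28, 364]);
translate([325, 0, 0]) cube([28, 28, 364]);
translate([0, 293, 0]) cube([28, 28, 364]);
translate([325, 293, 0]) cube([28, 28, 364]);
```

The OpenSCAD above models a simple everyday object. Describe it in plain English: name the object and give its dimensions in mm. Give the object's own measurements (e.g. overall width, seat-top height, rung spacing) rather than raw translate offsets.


A four-legged stool. The seat is a 353×321×39 mm slab whose top surface is at z = 403 mm; four square legs, each 28×28 mm in cross-section, run from the floor (z = 0) to the underside of the seat, each flush with a corner of the seat.


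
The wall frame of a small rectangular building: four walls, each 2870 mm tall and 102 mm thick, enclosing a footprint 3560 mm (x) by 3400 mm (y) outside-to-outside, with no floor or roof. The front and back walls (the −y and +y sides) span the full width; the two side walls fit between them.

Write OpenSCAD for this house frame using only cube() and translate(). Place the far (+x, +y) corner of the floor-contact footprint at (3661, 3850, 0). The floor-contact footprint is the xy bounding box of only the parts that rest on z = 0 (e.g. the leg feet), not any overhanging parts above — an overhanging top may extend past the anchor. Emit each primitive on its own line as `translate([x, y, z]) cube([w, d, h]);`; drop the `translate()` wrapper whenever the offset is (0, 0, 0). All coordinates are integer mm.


translate([101, 450, 0]) cube([3560, 102, 2870]);
translate([101, 3748, 0]) cube([3560, 102, 2870]);
translate([101, 552, 0]) cube([102, 3196, 2870]);
translate([3559, 552, 0]) cube([102, 3196, 2870]);


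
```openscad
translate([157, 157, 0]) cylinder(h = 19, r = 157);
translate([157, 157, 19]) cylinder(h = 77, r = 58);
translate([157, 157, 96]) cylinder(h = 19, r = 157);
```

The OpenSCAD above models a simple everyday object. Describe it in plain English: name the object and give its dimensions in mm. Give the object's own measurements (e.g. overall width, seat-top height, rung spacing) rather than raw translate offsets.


A spool: two coaxial disc flanges of radius 157 mm and thickness 19 mm, joined by a core cylinder of radius 58 mm and height 77 mm. The lower flange rests on z = 0 and the three cylinders share a vertical axis.


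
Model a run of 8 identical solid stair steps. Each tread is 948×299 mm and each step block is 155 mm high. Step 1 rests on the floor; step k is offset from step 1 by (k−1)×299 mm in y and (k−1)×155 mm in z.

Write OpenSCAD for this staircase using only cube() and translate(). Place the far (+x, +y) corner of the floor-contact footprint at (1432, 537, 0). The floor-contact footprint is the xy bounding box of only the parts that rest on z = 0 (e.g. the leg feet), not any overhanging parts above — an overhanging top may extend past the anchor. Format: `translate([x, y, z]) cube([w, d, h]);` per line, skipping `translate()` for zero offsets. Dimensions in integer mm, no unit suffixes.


translate([484, 238, 0]) cube([948, 299, 155]);
translate([484, 537, 155]) cube([948, 299, 155]);
translate([484, 836, 310]) cube([948, 299, 155]);
translate([484, 1135, 465]) cube([948, 299, 155]);
translate([484, 1434, 620]) cube([948, 299, 155]);
translate([484, 1733, 775]) cube([948, 299, 155]);
translate([484, 2032, 930]) cube([948, 299, 155]);
translate([484, 2331, 1085]) cube([948, 299, 155]);


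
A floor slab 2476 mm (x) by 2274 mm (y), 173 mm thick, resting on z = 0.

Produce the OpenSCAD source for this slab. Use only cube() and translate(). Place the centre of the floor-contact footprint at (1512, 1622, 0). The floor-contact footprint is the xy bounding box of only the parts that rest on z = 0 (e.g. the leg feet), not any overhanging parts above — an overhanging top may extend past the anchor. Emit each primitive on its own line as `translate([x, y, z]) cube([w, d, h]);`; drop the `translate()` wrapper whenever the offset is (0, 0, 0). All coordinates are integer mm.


translate([274, 485, 0]) cube([2476, 2274, 173]);


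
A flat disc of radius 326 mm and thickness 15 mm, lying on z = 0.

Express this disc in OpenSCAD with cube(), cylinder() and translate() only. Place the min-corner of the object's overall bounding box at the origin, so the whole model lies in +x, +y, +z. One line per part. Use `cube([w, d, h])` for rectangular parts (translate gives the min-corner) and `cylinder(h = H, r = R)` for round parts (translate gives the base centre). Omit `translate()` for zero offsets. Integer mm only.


translate([326, 326, 0]) cylinder(h = 15, r = 326);


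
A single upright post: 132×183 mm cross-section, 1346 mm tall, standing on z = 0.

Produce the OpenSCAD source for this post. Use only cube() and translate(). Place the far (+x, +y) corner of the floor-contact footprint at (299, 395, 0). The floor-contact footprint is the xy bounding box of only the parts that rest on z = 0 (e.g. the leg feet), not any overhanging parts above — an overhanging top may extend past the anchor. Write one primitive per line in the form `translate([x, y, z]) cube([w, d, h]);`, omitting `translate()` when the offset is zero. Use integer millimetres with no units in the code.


translate([167, 212, 0]) cube([132, 183, 1346]);


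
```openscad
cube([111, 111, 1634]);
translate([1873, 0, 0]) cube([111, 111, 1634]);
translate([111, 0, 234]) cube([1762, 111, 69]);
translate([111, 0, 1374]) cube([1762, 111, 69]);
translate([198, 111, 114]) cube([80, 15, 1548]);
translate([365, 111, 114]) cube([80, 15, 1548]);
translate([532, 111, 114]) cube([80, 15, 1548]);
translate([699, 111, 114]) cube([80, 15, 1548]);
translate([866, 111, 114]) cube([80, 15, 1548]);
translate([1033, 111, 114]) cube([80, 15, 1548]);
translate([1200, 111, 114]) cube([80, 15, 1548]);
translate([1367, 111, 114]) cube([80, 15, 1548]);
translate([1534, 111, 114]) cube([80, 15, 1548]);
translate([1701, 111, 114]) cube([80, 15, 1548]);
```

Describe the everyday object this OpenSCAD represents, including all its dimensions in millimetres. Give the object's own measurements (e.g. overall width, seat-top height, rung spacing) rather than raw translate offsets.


A fence section. Two 111×111 mm posts, 1634 mm tall, stand on the floor with a clear span of 1762 mm between their inner faces. Two horizontal rails of 111×69 mm section span the gap between the posts with their undersides at z = 234 mm and z = 1374 mm, flush with the posts' −y face. 10 pickets, each 80 mm wide, 15 mm thick and 1548 mm tall, are fixed to the +y face of the rails with their bottoms at z = 114 mm, spaced across the span with a 87 mm gap after the −x post and between neighbouring pickets, with 92 mm left before the +x post.


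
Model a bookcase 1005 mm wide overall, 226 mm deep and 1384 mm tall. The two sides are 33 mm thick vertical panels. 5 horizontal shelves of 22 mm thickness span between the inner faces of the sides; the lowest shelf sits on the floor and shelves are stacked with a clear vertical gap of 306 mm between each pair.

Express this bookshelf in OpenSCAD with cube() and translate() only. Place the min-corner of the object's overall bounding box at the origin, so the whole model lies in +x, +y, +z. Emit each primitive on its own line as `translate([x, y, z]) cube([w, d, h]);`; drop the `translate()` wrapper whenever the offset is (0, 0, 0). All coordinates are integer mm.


cube([33, 226, 1384]);
translate([972, 0, 0]) cube([33, 226, 1384]);
translate([33, 0, 0]) cube([939, 226, 22]);
translate([33, 0, 328]) cube([939, 226, 22]);
translate([33, 0, 656]) cube([939, 226, 22]);
translate([33, 0, 984]) cube([939, 226, 22]);
translate([33, 0, 1312]) cube([939, 226, 22]);


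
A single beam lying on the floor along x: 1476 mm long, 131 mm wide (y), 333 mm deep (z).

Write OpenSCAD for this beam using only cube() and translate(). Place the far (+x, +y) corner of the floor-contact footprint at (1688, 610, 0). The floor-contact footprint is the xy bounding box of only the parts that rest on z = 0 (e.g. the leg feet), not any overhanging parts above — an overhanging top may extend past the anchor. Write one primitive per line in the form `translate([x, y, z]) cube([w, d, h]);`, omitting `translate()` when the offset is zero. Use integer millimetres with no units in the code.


translate([212, 479, 0]) cube([1476, 131, 333]);


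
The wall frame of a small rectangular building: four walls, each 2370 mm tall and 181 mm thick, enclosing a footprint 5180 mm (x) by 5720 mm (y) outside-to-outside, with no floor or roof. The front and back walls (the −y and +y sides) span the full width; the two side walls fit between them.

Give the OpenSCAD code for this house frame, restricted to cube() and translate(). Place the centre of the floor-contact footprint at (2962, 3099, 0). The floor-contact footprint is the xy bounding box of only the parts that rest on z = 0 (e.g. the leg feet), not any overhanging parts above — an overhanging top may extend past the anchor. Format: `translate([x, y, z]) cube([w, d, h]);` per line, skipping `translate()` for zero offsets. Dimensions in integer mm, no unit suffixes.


translate([372, 239, 0]) cube([5180, 181, 2370]);
translate([372, 5778, 0]) cube([5180, 181, 2370]);
translate([372, 420, 0]) cube([181, 5358, 2370]);
translate([5371, 420, 0]) cube([181, 5358, 2370]);


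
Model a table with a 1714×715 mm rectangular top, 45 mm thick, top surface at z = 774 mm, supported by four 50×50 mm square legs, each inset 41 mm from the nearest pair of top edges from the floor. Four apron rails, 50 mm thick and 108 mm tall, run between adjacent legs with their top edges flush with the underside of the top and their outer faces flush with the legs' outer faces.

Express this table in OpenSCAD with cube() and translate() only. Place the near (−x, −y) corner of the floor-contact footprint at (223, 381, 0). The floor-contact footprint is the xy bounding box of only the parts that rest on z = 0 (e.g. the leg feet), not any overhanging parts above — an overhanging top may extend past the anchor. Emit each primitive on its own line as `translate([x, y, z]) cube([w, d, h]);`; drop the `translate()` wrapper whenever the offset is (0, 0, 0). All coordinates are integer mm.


translate([182, 340, 729]) cube([1714, 715, 45]);
translate([223, 381, 0]) cube([50, 50, 729]);
translate([1805, 381, 0]) cube([50, 50, 729]);
translate([223, 964, 0]) cube([50, 50, 729]);
translate([1805, 964, 0]) cube([50, 50, 729]);
translate([273, 381, 621]) cube([1532, 50, 108]);
translate([273, 964, 621]) cube([1532, 50, 108]);
translate([223, 431, 621]) cube([50, 533, 108]);
translate([1805, 431, 621]) cube([50, 533, 108]);


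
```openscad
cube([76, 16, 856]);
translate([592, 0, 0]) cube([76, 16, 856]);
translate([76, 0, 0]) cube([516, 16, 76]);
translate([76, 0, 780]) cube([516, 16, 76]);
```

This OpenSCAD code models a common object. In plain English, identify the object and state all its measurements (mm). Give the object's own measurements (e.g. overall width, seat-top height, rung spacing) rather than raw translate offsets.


A rectangular picture frame lying in the x–z plane (depth along y). The opening is 516 mm wide (x) by 704 mm tall (z), surrounded by a border 76 mm wide on all four sides. The frame is 16 mm deep and is made of two full-height vertical stiles with two horizontal rails fitted between them.


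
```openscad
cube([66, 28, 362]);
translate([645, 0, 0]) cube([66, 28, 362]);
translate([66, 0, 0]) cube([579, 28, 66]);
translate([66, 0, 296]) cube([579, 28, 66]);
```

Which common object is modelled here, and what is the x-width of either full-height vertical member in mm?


A picture frame. The border width is 66 mm.

Four thin pieces enclosing a rectangular opening — a picture frame. The two full-height stiles are 362 mm tall; the top rail sits at z = 296 and is 66 mm tall, so the border above the opening is 362 − 296 = 66 mm, matching the stile x-width.


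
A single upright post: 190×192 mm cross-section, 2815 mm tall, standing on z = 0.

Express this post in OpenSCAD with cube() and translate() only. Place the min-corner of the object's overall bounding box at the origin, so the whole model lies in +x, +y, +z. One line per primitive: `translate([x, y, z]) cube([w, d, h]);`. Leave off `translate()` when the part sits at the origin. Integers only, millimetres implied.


cube([190, 192, 2815]);


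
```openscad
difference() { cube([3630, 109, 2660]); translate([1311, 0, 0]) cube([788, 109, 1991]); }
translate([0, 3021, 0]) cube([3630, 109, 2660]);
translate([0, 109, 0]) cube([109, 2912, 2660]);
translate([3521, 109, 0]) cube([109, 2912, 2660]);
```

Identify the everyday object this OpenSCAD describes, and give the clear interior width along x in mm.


A single room. The interior width is 3412 mm.

Four walls enclosing a rectangle with a door in the front wall — a room. Outside width 3630 minus two 109 mm walls gives 3412 mm.


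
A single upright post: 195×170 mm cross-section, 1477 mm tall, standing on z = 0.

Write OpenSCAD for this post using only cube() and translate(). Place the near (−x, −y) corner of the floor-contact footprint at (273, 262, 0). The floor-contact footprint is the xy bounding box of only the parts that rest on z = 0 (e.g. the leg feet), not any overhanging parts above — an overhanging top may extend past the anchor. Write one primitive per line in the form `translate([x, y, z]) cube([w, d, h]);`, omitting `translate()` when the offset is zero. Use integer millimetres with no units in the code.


translate([273, 262, 0]) cube([195, 170, 1477]);


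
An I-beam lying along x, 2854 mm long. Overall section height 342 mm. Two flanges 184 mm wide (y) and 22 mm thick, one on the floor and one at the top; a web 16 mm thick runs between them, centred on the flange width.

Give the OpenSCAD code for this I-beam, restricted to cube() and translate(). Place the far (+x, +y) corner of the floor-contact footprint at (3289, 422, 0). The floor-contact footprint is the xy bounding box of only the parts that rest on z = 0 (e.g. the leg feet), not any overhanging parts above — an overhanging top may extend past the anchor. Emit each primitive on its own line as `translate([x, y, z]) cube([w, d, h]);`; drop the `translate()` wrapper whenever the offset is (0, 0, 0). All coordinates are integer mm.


translate([435, 238, 0]) cube([2854, 184, 22]);
translate([435, 322, 22]) cube([2854, 16, 298]);
translate([435, 238, 320]) cube([2854, 184, 22]);


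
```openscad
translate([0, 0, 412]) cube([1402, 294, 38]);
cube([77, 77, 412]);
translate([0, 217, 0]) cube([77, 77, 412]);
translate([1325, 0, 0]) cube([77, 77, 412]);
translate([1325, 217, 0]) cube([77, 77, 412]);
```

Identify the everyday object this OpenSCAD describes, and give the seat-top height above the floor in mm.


A bench. The seat-top height is 450 mm.

A long slab on four corner posts — a bench. The slab sits at z = 412 with thickness 38, so the top is 412 + 38 = 450 mm.


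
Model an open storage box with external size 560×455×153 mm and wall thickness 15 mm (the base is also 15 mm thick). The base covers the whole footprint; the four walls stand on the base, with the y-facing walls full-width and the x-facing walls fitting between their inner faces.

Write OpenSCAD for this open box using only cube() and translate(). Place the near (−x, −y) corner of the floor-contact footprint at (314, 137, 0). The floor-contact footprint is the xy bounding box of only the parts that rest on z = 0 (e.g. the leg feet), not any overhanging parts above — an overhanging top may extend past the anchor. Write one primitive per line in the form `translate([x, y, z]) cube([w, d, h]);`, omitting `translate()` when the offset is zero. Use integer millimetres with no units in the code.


translate([314, 137, 0]) cube([560, 455, 15]);
translate([314, 137, 15]) cube([560, 15, 138]);
translate([314, 577, 15]) cube([560, 15, 138]);
translate([314, 152, 15]) cube([15, 425, 138]);
translate([859, 152, 15]) cube([15, 425, 138]);
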